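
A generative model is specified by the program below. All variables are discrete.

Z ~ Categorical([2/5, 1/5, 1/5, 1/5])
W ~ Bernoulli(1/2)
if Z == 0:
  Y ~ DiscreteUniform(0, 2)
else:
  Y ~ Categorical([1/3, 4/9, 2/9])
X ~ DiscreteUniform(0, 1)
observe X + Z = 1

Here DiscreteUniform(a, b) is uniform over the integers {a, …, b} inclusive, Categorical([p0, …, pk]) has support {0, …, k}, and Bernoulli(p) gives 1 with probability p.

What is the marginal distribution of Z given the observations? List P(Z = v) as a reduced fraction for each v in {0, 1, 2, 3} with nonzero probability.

P(Z=0) = 2/3, P(Z=1) = 1/3

Enumerate traces; 12 have nonzero weight after conditioning:
  (Z=0, W=0, Y=0, X=1) weight 1/30
  (Z=0, W=0, Y=1, X=1) weight 1/30
  (Z=0, W=0, Y=2, X=1) weight 1/30
  (Z=0, W=1, Y=0, X=1) weight 1/30
  (Z=0, W=1, Y=1, X=1) weight 1/30
  (Z=0, W=1, Y=2, X=1) weight 1/30
  (Z=1, W=0, Y=0, X=0) weight 1/60
  (Z=1, W=0, Y=1, X=0) weight 1/45
  … 4 more
Group by Z:
  weight(Z=0) = 1/5
  weight(Z=1) = 1/10
Total weight = 1/5 + 1/10 = 3/10
P(Z=0 | obs) = 1/5 / 3/10 = 2/3
P(Z=1 | obs) = 1/10 / 3/10 = 1/3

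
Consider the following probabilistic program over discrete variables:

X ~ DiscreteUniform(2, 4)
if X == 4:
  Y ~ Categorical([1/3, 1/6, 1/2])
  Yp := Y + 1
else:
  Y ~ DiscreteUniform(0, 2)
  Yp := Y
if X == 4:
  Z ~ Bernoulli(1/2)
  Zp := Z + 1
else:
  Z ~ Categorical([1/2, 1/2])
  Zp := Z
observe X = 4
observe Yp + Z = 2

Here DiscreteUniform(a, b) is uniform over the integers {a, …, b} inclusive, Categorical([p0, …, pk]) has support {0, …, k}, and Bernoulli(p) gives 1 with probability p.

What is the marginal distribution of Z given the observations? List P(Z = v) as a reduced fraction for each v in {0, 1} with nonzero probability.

Enumerate traces; 2 have nonzero weight after conditioning:
  (X=4, Y=0, Z=1) weight 1/18
  (X=4, Y=1, Z=0) weight 1/36
Group by Z:
  weight(Z=0) = 1/36
  weight(Z=1) = 1/18
Total weight = 1/36 + 1/18 = 1/12
P(Z=0 | obs) = 1/36 / 1/12 = 1/3
P(Z=1 | obs) = 1/18 / 1/12 = 2/3

P(Z=0) = 1/3, P(Z=1) = 2/3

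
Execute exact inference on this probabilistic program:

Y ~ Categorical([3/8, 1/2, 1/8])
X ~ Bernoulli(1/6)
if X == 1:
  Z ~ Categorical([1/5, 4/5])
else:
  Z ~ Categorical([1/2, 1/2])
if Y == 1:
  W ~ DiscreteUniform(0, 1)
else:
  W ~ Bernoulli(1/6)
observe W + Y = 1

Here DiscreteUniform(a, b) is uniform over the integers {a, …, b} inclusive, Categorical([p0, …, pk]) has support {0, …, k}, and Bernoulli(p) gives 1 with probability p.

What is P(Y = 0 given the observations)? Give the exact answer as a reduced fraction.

Enumerate traces; 8 have nonzero weight after conditioning:
  (Y=0, X=0, Z=0, W=1) weight 5/192
  (Y=0, X=0, Z=1, W=1) weight 5/192
  (Y=0, X=1, Z=0, W=1) weight 1/480
  (Y=0, X=1, Z=1, W=1) weight 1/120
  (Y=1, X=0, Z=0, W=0) weight 5/48
  (Y=1, X=0, Z=1, W=0) weight 5/48
  (Y=1, X=1, Z=0, W=0) weight 1/120
  (Y=1, X=1, Z=1, W=0) weight 1/30
Group by Y:
  weight(Y=0) = 1/16
  weight(Y=1) = 1/4
Total weight = 1/16 + 1/4 = 5/16
P(Y=0 | obs) = 1/16 / 5/16 = 1/5
P(Y=1 | obs) = 1/4 / 5/16 = 4/5

P(Y = 0 | obs) = 1/5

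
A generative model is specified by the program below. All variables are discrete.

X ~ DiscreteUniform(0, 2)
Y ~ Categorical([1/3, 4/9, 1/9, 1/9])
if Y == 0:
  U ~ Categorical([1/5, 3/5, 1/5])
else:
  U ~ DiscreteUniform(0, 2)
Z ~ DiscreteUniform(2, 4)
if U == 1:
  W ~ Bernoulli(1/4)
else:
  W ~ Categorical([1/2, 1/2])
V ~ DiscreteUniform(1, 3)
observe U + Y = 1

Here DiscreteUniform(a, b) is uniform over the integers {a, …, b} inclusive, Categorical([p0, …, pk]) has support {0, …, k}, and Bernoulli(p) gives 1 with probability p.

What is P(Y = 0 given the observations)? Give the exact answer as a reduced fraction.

Enumerate traces; 108 have nonzero weight after conditioning:
  (X=0, Y=0, U=1, Z=2, W=0, V=1) weight 1/180
  (X=0, Y=0, U=1, Z=2, W=0, V=2) weight 1/180
  (X=0, Y=0, U=1, Z=2, W=0, V=3) weight 1/180
  (X=0, Y=0, U=1, Z=2, W=1, V=1) weight 1/540
  (X=0, Y=0, U=1, Z=2, W=1, V=2) weight 1/540
  (X=0, Y=0, U=1, Z=2, W=1, V=3) weight 1/540
  (X=0, Y=0, U=1, Z=3, W=0, V=1) weight 1/180
  (X=0, Y=0, U=1, Z=3, W=0, V=2) weight 1/180
  (X=0, Y=1, U=0, Z=2, W=0, V=1) weight 2/729
  … 99 more
Group by Y:
  weight(Y=0) = 1/5
  weight(Y=1) = 4/27
Total weight = 1/5 + 4/27 = 47/135
P(Y=0 | obs) = 1/5 / 47/135 = 27/47
P(Y=1 | obs) = 4/27 / 47/135 = 20/47

P(Y = 0 | obs) = 27/47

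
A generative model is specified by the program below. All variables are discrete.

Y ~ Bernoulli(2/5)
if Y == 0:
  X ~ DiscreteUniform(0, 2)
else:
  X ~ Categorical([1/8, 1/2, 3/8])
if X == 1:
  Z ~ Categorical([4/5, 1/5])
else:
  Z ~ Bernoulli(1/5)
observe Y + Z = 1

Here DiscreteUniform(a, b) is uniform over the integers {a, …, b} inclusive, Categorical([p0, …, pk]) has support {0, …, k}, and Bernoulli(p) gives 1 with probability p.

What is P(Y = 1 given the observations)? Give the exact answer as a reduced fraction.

Enumerate traces; 6 have nonzero weight after conditioning:
  (Y=0, X=0, Z=1) weight 1/25
  (Y=0, X=1, Z=1) weight 1/25
  (Y=0, X=2, Z=1) weight 1/25
  (Y=1, X=0, Z=0) weight 1/25
  (Y=1, X=1, Z=0) weight 4/25
  (Y=1, X=2, Z=0) weight 3/25
Group by Y:
  weight(Y=0) = 3/25
  weight(Y=1) = 8/25
Total weight = 3/25 + 8/25 = 11/25
P(Y=0 | obs) = 3/25 / 11/25 = 3/11
P(Y=1 | obs) = 8/25 / 11/25 = 8/11

P(Y = 1 | obs) = 8/11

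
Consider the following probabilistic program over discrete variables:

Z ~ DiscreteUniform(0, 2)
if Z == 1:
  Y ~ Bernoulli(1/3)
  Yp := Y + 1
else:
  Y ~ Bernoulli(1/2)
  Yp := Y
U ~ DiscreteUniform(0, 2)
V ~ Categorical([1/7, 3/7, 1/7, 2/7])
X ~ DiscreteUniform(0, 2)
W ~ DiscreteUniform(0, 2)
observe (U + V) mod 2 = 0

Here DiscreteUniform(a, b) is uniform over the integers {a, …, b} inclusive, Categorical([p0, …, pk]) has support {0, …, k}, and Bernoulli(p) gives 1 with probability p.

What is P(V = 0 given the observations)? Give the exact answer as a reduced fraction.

P(V = 0 | obs) = 2/9

Enumerate traces; 324 have nonzero weight after conditioning:
  (Z=0, Y=0, U=0, V=0, X=0, W=0) weight 1/1134
  (Z=0, Y=0, U=0, V=0, X=0, W=1) weight 1/1134
  (Z=0, Y=0, U=0, V=0, X=0, W=2) weight 1/1134
  (Z=0, Y=0, U=0, V=0, X=1, W=0) weight 1/1134
  (Z=0, Y=0, U=0, V=0, X=1, W=1) weight 1/1134
  (Z=0, Y=0, U=0, V=0, X=1, W=2) weight 1/1134
  (Z=0, Y=0, U=0, V=0, X=2, W=0) weight 1/1134
  (Z=0, Y=0, U=0, V=0, X=2, W=1) weight 1/1134
  (Z=0, Y=0, U=0, V=2, X=0, W=0) weight 1/1134
  (Z=0, Y=0, U=1, V=1, X=0, W=0) weight 1/378
  … 314 more
Group by V:
  weight(V=0) = 2/21
  weight(V=1) = 1/7
  weight(V=2) = 2/21
  weight(V=3) = 2/21
Total weight = 2/21 + 1/7 + 2/21 + 2/21 = 3/7
P(V=0 | obs) = 2/21 / 3/7 = 2/9
P(V=1 | obs) = 1/7 / 3/7 = 1/3
P(V=2 | obs) = 2/21 / 3/7 = 2/9
P(V=3 | obs) = 2/21 / 3/7 = 2/9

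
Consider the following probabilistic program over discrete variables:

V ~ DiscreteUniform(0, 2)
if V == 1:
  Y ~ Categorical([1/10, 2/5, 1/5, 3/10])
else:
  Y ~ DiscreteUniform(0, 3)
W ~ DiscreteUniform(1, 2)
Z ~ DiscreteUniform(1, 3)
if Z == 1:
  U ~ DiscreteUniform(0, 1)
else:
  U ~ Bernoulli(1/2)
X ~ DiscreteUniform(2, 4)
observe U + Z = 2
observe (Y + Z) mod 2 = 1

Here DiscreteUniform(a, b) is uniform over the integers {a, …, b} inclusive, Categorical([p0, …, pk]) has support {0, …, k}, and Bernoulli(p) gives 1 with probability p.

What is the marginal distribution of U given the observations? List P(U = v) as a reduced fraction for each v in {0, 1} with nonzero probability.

P(U=0) = 17/30, P(U=1) = 13/30

Enumerate traces; 72 have nonzero weight after conditioning:
  (V=0, Y=0, W=1, Z=1, U=1, X=2) weight 1/432
  (V=0, Y=0, W=1, Z=1, U=1, X=3) weight 1/432
  (V=0, Y=0, W=1, Z=1, U=1, X=4) weight 1/432
  (V=0, Y=0, W=2, Z=1, U=1, X=2) weight 1/432
  (V=0, Y=0, W=2, Z=1, U=1, X=3) weight 1/432
  (V=0, Y=0, W=2, Z=1, U=1, X=4) weight 1/432
  (V=0, Y=1, W=1, Z=2, U=0, X=2) weight 1/432
  (V=0, Y=1, W=1, Z=2, U=0, X=3) weight 1/432
  … 64 more
Group by U:
  weight(U=0) = 17/180
  weight(U=1) = 13/180
Total weight = 17/180 + 13/180 = 1/6
P(U=0 | obs) = 17/180 / 1/6 = 17/30
P(U=1 | obs) = 13/180 / 1/6 = 13/30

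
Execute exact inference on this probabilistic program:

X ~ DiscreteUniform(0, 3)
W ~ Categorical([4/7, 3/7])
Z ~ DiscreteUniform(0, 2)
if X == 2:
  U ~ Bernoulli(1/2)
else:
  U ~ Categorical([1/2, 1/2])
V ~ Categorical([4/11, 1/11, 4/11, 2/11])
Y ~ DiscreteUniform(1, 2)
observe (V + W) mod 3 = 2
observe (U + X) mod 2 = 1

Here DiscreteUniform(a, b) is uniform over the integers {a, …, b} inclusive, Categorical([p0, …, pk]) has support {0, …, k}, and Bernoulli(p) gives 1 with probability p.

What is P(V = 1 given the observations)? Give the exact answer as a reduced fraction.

P(V = 1 | obs) = 3/19

Enumerate traces; 48 have nonzero weight after conditioning:
  (X=0, W=0, Z=0, U=1, V=2, Y=1) weight 1/231
  (X=0, W=0, Z=0, U=1, V=2, Y=2) weight 1/231
  (X=0, W=0, Z=1, U=1, V=2, Y=1) weight 1/231
  (X=0, W=0, Z=1, U=1, V=2, Y=2) weight 1/231
  (X=0, W=0, Z=2, U=1, V=2, Y=1) weight 1/231
  (X=0, W=0, Z=2, U=1, V=2, Y=2) weight 1/231
  (X=0, W=1, Z=0, U=1, V=1, Y=1) weight 1/1232
  (X=0, W=1, Z=0, U=1, V=1, Y=2) weight 1/1232
  … 40 more
Group by V:
  weight(V=1) = 3/154
  weight(V=2) = 8/77
Total weight = 3/154 + 8/77 = 19/154
P(V=1 | obs) = 3/154 / 19/154 = 3/19
P(V=2 | obs) = 8/77 / 19/154 = 16/19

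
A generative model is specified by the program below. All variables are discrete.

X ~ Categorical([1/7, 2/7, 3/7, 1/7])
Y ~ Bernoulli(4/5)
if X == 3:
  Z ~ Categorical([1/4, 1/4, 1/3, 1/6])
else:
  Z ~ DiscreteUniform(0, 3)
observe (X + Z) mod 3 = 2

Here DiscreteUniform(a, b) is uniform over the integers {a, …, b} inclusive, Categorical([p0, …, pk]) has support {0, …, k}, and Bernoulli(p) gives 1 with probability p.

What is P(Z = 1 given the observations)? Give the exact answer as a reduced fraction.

Enumerate traces; 10 have nonzero weight after conditioning:
  (X=0, Y=0, Z=2) weight 1/140
  (X=0, Y=1, Z=2) weight 1/35
  (X=1, Y=0, Z=1) weight 1/70
  (X=1, Y=1, Z=1) weight 2/35
  (X=2, Y=0, Z=0) weight 3/140
  (X=2, Y=0, Z=3) weight 3/140
  (X=2, Y=1, Z=0) weight 3/35
  (X=2, Y=1, Z=3) weight 3/35
  … 2 more
Group by Z:
  weight(Z=0) = 3/28
  weight(Z=1) = 1/14
  weight(Z=2) = 1/12
  weight(Z=3) = 3/28
Total weight = 3/28 + 1/14 + 1/12 + 3/28 = 31/84
P(Z=0 | obs) = 3/28 / 31/84 = 9/31
P(Z=1 | obs) = 1/14 / 31/84 = 6/31
P(Z=2 | obs) = 1/12 / 31/84 = 7/31
P(Z=3 | obs) = 3/28 / 31/84 = 9/31

P(Z = 1 | obs) = 6/31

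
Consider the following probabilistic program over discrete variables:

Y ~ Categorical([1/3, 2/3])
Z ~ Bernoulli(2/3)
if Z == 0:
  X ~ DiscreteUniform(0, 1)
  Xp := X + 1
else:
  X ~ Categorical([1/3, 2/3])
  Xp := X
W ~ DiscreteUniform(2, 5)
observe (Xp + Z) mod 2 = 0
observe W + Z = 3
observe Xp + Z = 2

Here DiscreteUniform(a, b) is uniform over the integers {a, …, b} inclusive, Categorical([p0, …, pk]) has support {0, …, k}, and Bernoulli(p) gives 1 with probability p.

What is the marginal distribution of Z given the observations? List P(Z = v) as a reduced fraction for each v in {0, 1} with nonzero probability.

P(Z=0) = 3/11, P(Z=1) = 8/11

Enumerate traces; 4 have nonzero weight after conditioning:
  (Y=0, Z=0, X=1, W=3) weight 1/72
  (Y=0, Z=1, X=1, W=2) weight 1/27
  (Y=1, Z=0, X=1, W=3) weight 1/36
  (Y=1, Z=1, X=1, W=2) weight 2/27
Group by Z:
  weight(Z=0) = 1/24
  weight(Z=1) = 1/9
Total weight = 1/24 + 1/9 = 11/72
P(Z=0 | obs) = 1/24 / 11/72 = 3/11
P(Z=1 | obs) = 1/9 / 11/72 = 8/11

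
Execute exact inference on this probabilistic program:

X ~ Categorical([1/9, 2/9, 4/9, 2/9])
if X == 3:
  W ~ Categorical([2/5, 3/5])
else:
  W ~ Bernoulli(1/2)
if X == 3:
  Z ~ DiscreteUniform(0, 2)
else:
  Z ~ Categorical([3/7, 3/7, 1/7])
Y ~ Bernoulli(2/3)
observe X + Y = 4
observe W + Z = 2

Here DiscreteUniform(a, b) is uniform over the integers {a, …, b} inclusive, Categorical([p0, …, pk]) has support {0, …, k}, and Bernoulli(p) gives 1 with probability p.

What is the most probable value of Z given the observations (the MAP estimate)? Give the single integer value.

Enumerate traces; 2 have nonzero weight after conditioning:
  (X=3, W=0, Z=2, Y=1) weight 8/405
  (X=3, W=1, Z=1, Y=1) weight 4/135
Group by Z:
  weight(Z=1) = 4/135
  weight(Z=2) = 8/405
Total weight = 4/135 + 8/405 = 4/81
P(Z=1 | obs) = 4/135 / 4/81 = 3/5
P(Z=2 | obs) = 8/405 / 4/81 = 2/5
argmax = 1

argmax_v P(Z = v | obs) = 1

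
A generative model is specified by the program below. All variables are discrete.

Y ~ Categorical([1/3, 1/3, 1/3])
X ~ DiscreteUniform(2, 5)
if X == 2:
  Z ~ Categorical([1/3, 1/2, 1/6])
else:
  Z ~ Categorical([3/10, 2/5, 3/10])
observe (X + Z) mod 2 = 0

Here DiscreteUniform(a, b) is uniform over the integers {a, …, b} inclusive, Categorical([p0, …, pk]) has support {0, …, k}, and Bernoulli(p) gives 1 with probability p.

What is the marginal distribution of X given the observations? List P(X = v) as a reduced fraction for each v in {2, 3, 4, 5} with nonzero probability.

P(X=2) = 5/19, P(X=3) = 4/19, P(X=4) = 6/19, P(X=5) = 4/19

Enumerate traces; 18 have nonzero weight after conditioning:
  (Y=0, X=2, Z=0) weight 1/36
  (Y=0, X=2, Z=2) weight 1/72
  (Y=0, X=3, Z=1) weight 1/30
  (Y=0, X=4, Z=0) weight 1/40
  (Y=0, X=4, Z=2) weight 1/40
  (Y=0, X=5, Z=1) weight 1/30
  (Y=1, X=2, Z=0) weight 1/36
  (Y=1, X=2, Z=2) weight 1/72
  … 10 more
Group by X:
  weight(X=2) = 1/8
  weight(X=3) = 1/10
  weight(X=4) = 3/20
  weight(X=5) = 1/10
Total weight = 1/8 + 1/10 + 3/20 + 1/10 = 19/40
P(X=2 | obs) = 1/8 / 19/40 = 5/19
P(X=3 | obs) = 1/10 / 19/40 = 4/19
P(X=4 | obs) = 3/20 / 19/40 = 6/19
P(X=5 | obs) = 1/10 / 19/40 = 4/19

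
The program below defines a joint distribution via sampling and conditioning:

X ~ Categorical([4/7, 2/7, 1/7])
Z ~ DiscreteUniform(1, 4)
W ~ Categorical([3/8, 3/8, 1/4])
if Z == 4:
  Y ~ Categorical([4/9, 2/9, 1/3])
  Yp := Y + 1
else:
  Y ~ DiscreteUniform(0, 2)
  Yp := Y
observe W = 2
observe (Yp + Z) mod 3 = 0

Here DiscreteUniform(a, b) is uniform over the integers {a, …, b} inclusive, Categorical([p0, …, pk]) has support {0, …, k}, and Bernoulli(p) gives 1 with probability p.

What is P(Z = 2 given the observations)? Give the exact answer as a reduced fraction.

Enumerate traces; 12 have nonzero weight after conditioning:
  (X=0, Z=1, W=2, Y=2) weight 1/84
  (X=0, Z=2, W=2, Y=1) weight 1/84
  (X=0, Z=3, W=2, Y=0) weight 1/84
  (X=0, Z=4, W=2, Y=1) weight 1/126
  (X=1, Z=1, W=2, Y=2) weight 1/168
  (X=1, Z=2, W=2, Y=1) weight 1/168
  (X=1, Z=3, W=2, Y=0) weight 1/168
  (X=1, Z=4, W=2, Y=1) weight 1/252
  … 4 more
Group by Z:
  weight(Z=1) = 1/48
  weight(Z=2) = 1/48
  weight(Z=3) = 1/48
  weight(Z=4) = 1/72
Total weight = 1/48 + 1/48 + 1/48 + 1/72 = 11/144
P(Z=1 | obs) = 1/48 / 11/144 = 3/11
P(Z=2 | obs) = 1/48 / 11/144 = 3/11
P(Z=3 | obs) = 1/48 / 11/144 = 3/11
P(Z=4 | obs) = 1/72 / 11/144 = 2/11

P(Z = 2 | obs) = 3/11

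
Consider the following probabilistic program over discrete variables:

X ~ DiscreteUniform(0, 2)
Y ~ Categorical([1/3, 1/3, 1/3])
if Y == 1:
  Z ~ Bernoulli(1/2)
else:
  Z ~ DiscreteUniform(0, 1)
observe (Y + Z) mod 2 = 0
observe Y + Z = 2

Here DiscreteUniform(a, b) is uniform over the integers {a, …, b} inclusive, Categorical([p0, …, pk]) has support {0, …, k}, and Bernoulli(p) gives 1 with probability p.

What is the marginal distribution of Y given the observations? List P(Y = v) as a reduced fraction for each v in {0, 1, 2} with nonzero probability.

Enumerate traces; 6 have nonzero weight after conditioning:
  (X=0, Y=1, Z=1) weight 1/18
  (X=0, Y=2, Z=0) weight 1/18
  (X=1, Y=1, Z=1) weight 1/18
  (X=1, Y=2, Z=0) weight 1/18
  (X=2, Y=1, Z=1) weight 1/18
  (X=2, Y=2, Z=0) weight 1/18
Group by Y:
  weight(Y=1) = 1/6
  weight(Y=2) = 1/6
Total weight = 1/6 + 1/6 = 1/3
P(Y=1 | obs) = 1/6 / 1/3 = 1/2
P(Y=2 | obs) = 1/6 / 1/3 = 1/2

P(Y=1) = 1/2, P(Y=2) = 1/2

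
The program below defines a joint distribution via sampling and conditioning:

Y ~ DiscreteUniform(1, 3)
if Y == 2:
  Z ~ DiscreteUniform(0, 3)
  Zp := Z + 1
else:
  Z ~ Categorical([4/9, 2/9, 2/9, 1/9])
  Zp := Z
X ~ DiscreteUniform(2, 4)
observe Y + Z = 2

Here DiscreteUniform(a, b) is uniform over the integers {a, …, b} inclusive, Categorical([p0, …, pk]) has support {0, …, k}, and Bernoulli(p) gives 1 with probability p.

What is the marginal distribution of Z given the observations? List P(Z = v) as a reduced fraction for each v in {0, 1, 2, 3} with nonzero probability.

Enumerate traces; 6 have nonzero weight after conditioning:
  (Y=1, Z=1, X=2) weight 2/81
  (Y=1, Z=1, X=3) weight 2/81
  (Y=1, Z=1, X=4) weight 2/81
  (Y=2, Z=0, X=2) weight 1/36
  (Y=2, Z=0, X=3) weight 1/36
  (Y=2, Z=0, X=4) weight 1/36
Group by Z:
  weight(Z=0) = 1/12
  weight(Z=1) = 2/27
Total weight = 1/12 + 2/27 = 17/108
P(Z=0 | obs) = 1/12 / 17/108 = 9/17
P(Z=1 | obs) = 2/27 / 17/108 = 8/17

P(Z=0) = 9/17, P(Z=1) = 8/17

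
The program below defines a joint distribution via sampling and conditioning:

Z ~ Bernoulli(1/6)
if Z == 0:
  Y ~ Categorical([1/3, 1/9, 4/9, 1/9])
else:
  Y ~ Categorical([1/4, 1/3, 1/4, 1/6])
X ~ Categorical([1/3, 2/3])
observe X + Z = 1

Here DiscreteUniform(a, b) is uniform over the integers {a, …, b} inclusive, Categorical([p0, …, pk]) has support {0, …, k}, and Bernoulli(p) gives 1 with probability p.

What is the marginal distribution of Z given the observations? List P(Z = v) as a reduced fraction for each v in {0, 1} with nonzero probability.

Enumerate traces; 8 have nonzero weight after conditioning:
  (Z=0, Y=0, X=1) weight 5/27
  (Z=0, Y=1, X=1) weight 5/81
  (Z=0, Y=2, X=1) weight 20/81
  (Z=0, Y=3, X=1) weight 5/81
  (Z=1, Y=0, X=0) weight 1/72
  (Z=1, Y=1, X=0) weight 1/54
  (Z=1, Y=2, X=0) weight 1/72
  (Z=1, Y=3, X=0) weight 1/108
Group by Z:
  weight(Z=0) = 5/9
  weight(Z=1) = 1/18
Total weight = 5/9 + 1/18 = 11/18
P(Z=0 | obs) = 5/9 / 11/18 = 10/11
P(Z=1 | obs) = 1/18 / 11/18 = 1/11

P(Z=0) = 10/11, P(Z=1) = 1/11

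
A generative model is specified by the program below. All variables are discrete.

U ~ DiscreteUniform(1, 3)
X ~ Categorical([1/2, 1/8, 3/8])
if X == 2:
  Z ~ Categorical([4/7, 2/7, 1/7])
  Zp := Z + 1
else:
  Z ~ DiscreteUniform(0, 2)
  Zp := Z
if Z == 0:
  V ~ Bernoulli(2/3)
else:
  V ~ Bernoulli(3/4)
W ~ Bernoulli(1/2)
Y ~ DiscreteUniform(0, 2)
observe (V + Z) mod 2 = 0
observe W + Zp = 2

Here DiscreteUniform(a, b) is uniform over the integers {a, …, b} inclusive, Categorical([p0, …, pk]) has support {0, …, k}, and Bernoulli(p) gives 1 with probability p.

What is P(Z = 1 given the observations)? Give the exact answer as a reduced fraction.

P(Z = 1 | obs) = 159/242

Enumerate traces; 54 have nonzero weight after conditioning:
  (U=1, X=0, Z=1, V=1, W=1, Y=0) weight 1/144
  (U=1, X=0, Z=1, V=1, W=1, Y=1) weight 1/144
  (U=1, X=0, Z=1, V=1, W=1, Y=2) weight 1/144
  (U=1, X=0, Z=2, V=0, W=0, Y=0) weight 1/432
  (U=1, X=0, Z=2, V=0, W=0, Y=1) weight 1/432
  (U=1, X=0, Z=2, V=0, W=0, Y=2) weight 1/432
  (U=1, X=1, Z=1, V=1, W=1, Y=0) weight 1/576
  (U=1, X=1, Z=1, V=1, W=1, Y=1) weight 1/576
  (U=1, X=2, Z=0, V=0, W=1, Y=0) weight 1/252
  … 45 more
Group by Z:
  weight(Z=0) = 1/28
  weight(Z=1) = 53/448
  weight(Z=2) = 5/192
Total weight = 1/28 + 53/448 + 5/192 = 121/672
P(Z=0 | obs) = 1/28 / 121/672 = 24/121
P(Z=1 | obs) = 53/448 / 121/672 = 159/242
P(Z=2 | obs) = 5/192 / 121/672 = 35/242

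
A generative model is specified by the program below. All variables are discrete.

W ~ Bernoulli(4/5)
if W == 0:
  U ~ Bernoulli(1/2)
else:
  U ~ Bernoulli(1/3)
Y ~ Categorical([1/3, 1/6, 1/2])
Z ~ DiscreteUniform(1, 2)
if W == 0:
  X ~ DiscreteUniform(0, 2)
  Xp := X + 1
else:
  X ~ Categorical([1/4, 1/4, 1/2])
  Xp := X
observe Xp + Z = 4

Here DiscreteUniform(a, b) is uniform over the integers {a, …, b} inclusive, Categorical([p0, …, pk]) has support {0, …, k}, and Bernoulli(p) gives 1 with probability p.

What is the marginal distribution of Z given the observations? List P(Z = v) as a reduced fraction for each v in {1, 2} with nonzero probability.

P(Z=1) = 1/8, P(Z=2) = 7/8

Enumerate traces; 18 have nonzero weight after conditioning:
  (W=0, U=0, Y=0, Z=1, X=2) weight 1/180
  (W=0, U=0, Y=0, Z=2, X=1) weight 1/180
  (W=0, U=0, Y=1, Z=1, X=2) weight 1/360
  (W=0, U=0, Y=1, Z=2, X=1) weight 1/360
  (W=0, U=0, Y=2, Z=1, X=2) weight 1/120
  (W=0, U=0, Y=2, Z=2, X=1) weight 1/120
  (W=0, U=1, Y=0, Z=1, X=2) weight 1/180
  (W=0, U=1, Y=0, Z=2, X=1) weight 1/180
  … 10 more
Group by Z:
  weight(Z=1) = 1/30
  weight(Z=2) = 7/30
Total weight = 1/30 + 7/30 = 4/15
P(Z=1 | obs) = 1/30 / 4/15 = 1/8
P(Z=2 | obs) = 7/30 / 4/15 = 7/8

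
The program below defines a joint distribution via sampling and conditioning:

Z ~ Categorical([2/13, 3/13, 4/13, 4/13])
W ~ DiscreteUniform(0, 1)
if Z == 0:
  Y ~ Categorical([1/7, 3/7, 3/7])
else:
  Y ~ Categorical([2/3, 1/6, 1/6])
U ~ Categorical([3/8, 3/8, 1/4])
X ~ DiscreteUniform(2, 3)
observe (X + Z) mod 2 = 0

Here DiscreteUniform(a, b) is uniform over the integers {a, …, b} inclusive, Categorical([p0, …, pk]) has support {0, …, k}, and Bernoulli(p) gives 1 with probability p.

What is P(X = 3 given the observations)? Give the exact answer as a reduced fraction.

P(X = 3 | obs) = 7/13

Enumerate traces; 72 have nonzero weight after conditioning:
  (Z=0, W=0, Y=0, U=0, X=2) weight 3/1456
  (Z=0, W=0, Y=0, U=1, X=2) weight 3/1456
  (Z=0, W=0, Y=0, U=2, X=2) weight 1/728
  (Z=0, W=0, Y=1, U=0, X=2) weight 9/1456
  (Z=0, W=0, Y=1, U=1, X=2) weight 9/1456
  (Z=0, W=0, Y=1, U=2, X=2) weight 3/728
  (Z=0, W=0, Y=2, U=0, X=2) weight 9/1456
  (Z=0, W=0, Y=2, U=1, X=2) weight 9/1456
  (Z=1, W=0, Y=0, U=0, X=3) weight 3/208
  … 63 more
Group by X:
  weight(X=2) = 3/13
  weight(X=3) = 7/26
Total weight = 3/13 + 7/26 = 1/2
P(X=2 | obs) = 3/13 / 1/2 = 6/13
P(X=3 | obs) = 7/26 / 1/2 = 7/13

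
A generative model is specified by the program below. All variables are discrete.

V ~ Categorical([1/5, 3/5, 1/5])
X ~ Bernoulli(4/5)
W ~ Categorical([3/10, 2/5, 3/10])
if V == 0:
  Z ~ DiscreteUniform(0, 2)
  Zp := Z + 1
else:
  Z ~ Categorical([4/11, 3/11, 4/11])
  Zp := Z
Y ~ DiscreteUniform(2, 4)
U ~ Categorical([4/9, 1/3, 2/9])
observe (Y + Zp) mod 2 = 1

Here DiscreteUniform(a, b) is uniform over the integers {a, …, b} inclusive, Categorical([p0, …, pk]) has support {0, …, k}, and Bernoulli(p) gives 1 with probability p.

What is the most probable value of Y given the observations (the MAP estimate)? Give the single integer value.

Enumerate traces; 234 have nonzero weight after conditioning:
  (V=0, X=0, W=0, Z=0, Y=2, U=0) weight 2/3375
  (V=0, X=0, W=0, Z=0, Y=2, U=1) weight 1/2250
  (V=0, X=0, W=0, Z=0, Y=2, U=2) weight 1/3375
  (V=0, X=0, W=0, Z=0, Y=4, U=0) weight 2/3375
  (V=0, X=0, W=0, Z=0, Y=4, U=1) weight 1/2250
  (V=0, X=0, W=0, Z=0, Y=4, U=2) weight 1/3375
  (V=0, X=0, W=0, Z=1, Y=3, U=0) weight 2/3375
  (V=0, X=0, W=0, Z=1, Y=3, U=1) weight 1/2250
  … 226 more
Group by Y:
  weight(Y=2) = 58/495
  weight(Y=3) = 107/495
  weight(Y=4) = 58/495
Total weight = 58/495 + 107/495 + 58/495 = 223/495
P(Y=2 | obs) = 58/495 / 223/495 = 58/223
P(Y=3 | obs) = 107/495 / 223/495 = 107/223
P(Y=4 | obs) = 58/495 / 223/495 = 58/223
argmax = 3

argmax_v P(Y = v | obs) = 3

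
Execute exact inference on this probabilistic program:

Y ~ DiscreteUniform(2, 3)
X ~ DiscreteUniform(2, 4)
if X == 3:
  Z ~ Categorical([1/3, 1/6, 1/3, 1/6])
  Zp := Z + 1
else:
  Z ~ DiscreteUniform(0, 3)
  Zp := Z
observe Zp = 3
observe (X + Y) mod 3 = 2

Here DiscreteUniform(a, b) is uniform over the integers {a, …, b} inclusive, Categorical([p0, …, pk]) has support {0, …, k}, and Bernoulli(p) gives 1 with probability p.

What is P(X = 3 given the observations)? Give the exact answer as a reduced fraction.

Enumerate traces; 2 have nonzero weight after conditioning:
  (Y=2, X=3, Z=2) weight 1/18
  (Y=3, X=2, Z=3) weight 1/24
Group by X:
  weight(X=2) = 1/24
  weight(X=3) = 1/18
Total weight = 1/24 + 1/18 = 7/72
P(X=2 | obs) = 1/24 / 7/72 = 3/7
P(X=3 | obs) = 1/18 / 7/72 = 4/7

P(X = 3 | obs) = 4/7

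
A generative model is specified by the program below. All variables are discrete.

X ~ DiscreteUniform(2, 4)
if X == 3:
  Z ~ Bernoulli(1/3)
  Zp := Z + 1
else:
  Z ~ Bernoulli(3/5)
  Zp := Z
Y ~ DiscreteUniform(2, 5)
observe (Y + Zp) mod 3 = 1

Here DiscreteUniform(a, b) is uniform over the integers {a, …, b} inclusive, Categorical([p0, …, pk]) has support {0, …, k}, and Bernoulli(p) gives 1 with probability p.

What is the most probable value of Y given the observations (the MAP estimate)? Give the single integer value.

Enumerate traces; 7 have nonzero weight after conditioning:
  (X=2, Z=0, Y=4) weight 1/30
  (X=2, Z=1, Y=3) weight 1/20
  (X=3, Z=0, Y=3) weight 1/18
  (X=3, Z=1, Y=2) weight 1/36
  (X=3, Z=1, Y=5) weight 1/36
  (X=4, Z=0, Y=4) weight 1/30
  (X=4, Z=1, Y=3) weight 1/20
Group by Y:
  weight(Y=2) = 1/36
  weight(Y=3) = 7/45
  weight(Y=4) = 1/15
  weight(Y=5) = 1/36
Total weight = 1/36 + 7/45 + 1/15 + 1/36 = 5/18
P(Y=2 | obs) = 1/36 / 5/18 = 1/10
P(Y=3 | obs) = 7/45 / 5/18 = 14/25
P(Y=4 | obs) = 1/15 / 5/18 = 6/25
P(Y=5 | obs) = 1/36 / 5/18 = 1/10
argmax = 3

argmax_v P(Y = v | obs) = 3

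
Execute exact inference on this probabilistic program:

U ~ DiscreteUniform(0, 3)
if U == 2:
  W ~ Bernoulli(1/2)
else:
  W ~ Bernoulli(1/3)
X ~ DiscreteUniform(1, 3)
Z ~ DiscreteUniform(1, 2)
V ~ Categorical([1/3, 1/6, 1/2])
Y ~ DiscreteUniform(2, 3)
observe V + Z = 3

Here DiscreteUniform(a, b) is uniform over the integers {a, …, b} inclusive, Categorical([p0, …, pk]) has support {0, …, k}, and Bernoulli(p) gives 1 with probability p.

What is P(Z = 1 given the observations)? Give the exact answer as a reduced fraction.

Enumerate traces; 96 have nonzero weight after conditioning:
  (U=0, W=0, X=1, Z=1, V=2, Y=2) weight 1/144
  (U=0, W=0, X=1, Z=1, V=2, Y=3) weight 1/144
  (U=0, W=0, X=1, Z=2, V=1, Y=2) weight 1/432
  (U=0, W=0, X=1, Z=2, V=1, Y=3) weight 1/432
  (U=0, W=0, X=2, Z=1, V=2, Y=2) weight 1/144
  (U=0, W=0, X=2, Z=1, V=2, Y=3) weight 1/144
  (U=0, W=0, X=2, Z=2, V=1, Y=2) weight 1/432
  (U=0, W=0, X=2, Z=2, V=1, Y=3) weight 1/432
  … 88 more
Group by Z:
  weight(Z=1) = 1/4
  weight(Z=2) = 1/12
Total weight = 1/4 + 1/12 = 1/3
P(Z=1 | obs) = 1/4 / 1/3 = 3/4
P(Z=2 | obs) = 1/12 / 1/3 = 1/4

P(Z = 1 | obs) = 3/4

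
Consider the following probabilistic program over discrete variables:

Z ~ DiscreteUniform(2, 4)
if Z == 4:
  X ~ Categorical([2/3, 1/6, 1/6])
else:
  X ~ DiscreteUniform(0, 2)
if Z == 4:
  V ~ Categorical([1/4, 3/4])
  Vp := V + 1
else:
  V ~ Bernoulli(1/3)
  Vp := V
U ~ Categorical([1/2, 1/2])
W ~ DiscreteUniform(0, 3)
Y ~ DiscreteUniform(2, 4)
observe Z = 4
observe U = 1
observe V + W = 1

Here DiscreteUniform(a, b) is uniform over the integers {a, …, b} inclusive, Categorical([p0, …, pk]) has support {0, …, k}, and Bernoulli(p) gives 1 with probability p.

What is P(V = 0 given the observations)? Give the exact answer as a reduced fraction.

Enumerate traces; 18 have nonzero weight after conditioning:
  (Z=4, X=0, V=0, U=1, W=1, Y=2) weight 1/432
  (Z=4, X=0, V=0, U=1, W=1, Y=3) weight 1/432
  (Z=4, X=0, V=0, U=1, W=1, Y=4) weight 1/432
  (Z=4, X=0, V=1, U=1, W=0, Y=2) weight 1/144
  (Z=4, X=0, V=1, U=1, W=0, Y=3) weight 1/144
  (Z=4, X=0, V=1, U=1, W=0, Y=4) weight 1/144
  (Z=4, X=1, V=0, U=1, W=1, Y=2) weight 1/1728
  (Z=4, X=1, V=0, U=1, W=1, Y=3) weight 1/1728
  … 10 more
Group by V:
  weight(V=0) = 1/96
  weight(V=1) = 1/32
Total weight = 1/96 + 1/32 = 1/24
P(V=0 | obs) = 1/96 / 1/24 = 1/4
P(V=1 | obs) = 1/32 / 1/24 = 3/4

P(V = 0 | obs) = 1/4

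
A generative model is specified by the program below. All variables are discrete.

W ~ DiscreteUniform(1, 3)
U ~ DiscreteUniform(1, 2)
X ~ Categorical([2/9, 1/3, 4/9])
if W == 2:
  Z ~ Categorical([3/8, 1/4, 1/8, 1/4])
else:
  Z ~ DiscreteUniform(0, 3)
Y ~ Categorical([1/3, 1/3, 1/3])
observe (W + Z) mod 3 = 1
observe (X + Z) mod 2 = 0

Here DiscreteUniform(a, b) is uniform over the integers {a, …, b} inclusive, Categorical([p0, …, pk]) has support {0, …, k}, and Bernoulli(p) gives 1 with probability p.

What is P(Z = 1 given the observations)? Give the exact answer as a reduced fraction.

P(Z = 1 | obs) = 1/5

Enumerate traces; 36 have nonzero weight after conditioning:
  (W=1, U=1, X=0, Z=0, Y=0) weight 1/324
  (W=1, U=1, X=0, Z=0, Y=1) weight 1/324
  (W=1, U=1, X=0, Z=0, Y=2) weight 1/324
  (W=1, U=1, X=1, Z=3, Y=0) weight 1/216
  (W=1, U=1, X=1, Z=3, Y=1) weight 1/216
  (W=1, U=1, X=1, Z=3, Y=2) weight 1/216
  (W=1, U=1, X=2, Z=0, Y=0) weight 1/162
  (W=1, U=1, X=2, Z=0, Y=1) weight 1/162
  (W=2, U=1, X=0, Z=2, Y=0) weight 1/648
  (W=3, U=1, X=1, Z=1, Y=0) weight 1/216
  … 26 more
Group by Z:
  weight(Z=0) = 1/18
  weight(Z=1) = 1/36
  weight(Z=2) = 1/36
  weight(Z=3) = 1/36
Total weight = 1/18 + 1/36 + 1/36 + 1/36 = 5/36
P(Z=0 | obs) = 1/18 / 5/36 = 2/5
P(Z=1 | obs) = 1/36 / 5/36 = 1/5
P(Z=2 | obs) = 1/36 / 5/36 = 1/5
P(Z=3 | obs) = 1/36 / 5/36 = 1/5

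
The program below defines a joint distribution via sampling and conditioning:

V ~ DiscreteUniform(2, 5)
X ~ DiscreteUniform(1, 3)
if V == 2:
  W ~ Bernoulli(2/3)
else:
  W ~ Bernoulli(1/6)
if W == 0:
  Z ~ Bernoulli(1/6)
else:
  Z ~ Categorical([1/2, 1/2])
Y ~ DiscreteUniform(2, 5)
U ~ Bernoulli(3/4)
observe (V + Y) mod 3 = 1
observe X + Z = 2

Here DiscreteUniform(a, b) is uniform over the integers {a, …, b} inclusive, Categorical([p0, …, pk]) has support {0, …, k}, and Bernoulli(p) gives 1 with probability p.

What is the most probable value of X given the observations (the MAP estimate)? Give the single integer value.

argmax_v P(X = v | obs) = 2

Enumerate traces; 48 have nonzero weight after conditioning:
  (V=2, X=1, W=0, Z=1, Y=2, U=0) weight 1/3456
  (V=2, X=1, W=0, Z=1, Y=2, U=1) weight 1/1152
  (V=2, X=1, W=0, Z=1, Y=5, U=0) weight 1/3456
  (V=2, X=1, W=0, Z=1, Y=5, U=1) weight 1/1152
  (V=2, X=1, W=1, Z=1, Y=2, U=0) weight 1/576
  (V=2, X=1, W=1, Z=1, Y=2, U=1) weight 1/192
  (V=2, X=1, W=1, Z=1, Y=5, U=0) weight 1/576
  (V=2, X=1, W=1, Z=1, Y=5, U=1) weight 1/192
  (V=2, X=2, W=0, Z=0, Y=2, U=0) weight 5/3456
  … 39 more
Group by X:
  weight(X=1) = 5/144
  weight(X=2) = 13/144
Total weight = 5/144 + 13/144 = 1/8
P(X=1 | obs) = 5/144 / 1/8 = 5/18
P(X=2 | obs) = 13/144 / 1/8 = 13/18
argmax = 2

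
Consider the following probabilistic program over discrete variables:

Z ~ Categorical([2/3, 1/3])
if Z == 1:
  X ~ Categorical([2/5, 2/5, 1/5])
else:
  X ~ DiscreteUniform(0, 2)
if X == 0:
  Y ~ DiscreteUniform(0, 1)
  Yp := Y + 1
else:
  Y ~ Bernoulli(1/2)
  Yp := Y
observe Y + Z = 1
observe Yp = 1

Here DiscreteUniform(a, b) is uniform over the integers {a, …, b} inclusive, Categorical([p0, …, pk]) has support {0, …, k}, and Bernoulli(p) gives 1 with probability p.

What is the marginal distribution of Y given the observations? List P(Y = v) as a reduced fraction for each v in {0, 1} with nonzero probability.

Enumerate traces; 3 have nonzero weight after conditioning:
  (Z=0, X=1, Y=1) weight 1/9
  (Z=0, X=2, Y=1) weight 1/9
  (Z=1, X=0, Y=0) weight 1/15
Group by Y:
  weight(Y=0) = 1/15
  weight(Y=1) = 2/9
Total weight = 1/15 + 2/9 = 13/45
P(Y=0 | obs) = 1/15 / 13/45 = 3/13
P(Y=1 | obs) = 2/9 / 13/45 = 10/13

P(Y=0) = 3/13, P(Y=1) = 10/13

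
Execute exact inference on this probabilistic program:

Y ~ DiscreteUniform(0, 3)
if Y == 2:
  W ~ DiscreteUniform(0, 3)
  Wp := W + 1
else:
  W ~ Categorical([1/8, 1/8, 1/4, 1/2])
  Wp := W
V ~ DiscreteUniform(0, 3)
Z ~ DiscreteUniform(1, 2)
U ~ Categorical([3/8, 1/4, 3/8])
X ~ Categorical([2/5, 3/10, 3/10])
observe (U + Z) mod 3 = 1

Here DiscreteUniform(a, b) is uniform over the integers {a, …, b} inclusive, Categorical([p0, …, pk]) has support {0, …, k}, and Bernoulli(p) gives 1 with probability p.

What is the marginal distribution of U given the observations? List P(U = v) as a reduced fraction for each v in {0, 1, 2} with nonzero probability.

P(U=0) = 1/2, P(U=2) = 1/2

Enumerate traces; 384 have nonzero weight after conditioning:
  (Y=0, W=0, V=0, Z=1, U=0, X=0) weight 3/5120
  (Y=0, W=0, V=0, Z=1, U=0, X=1) weight 9/20480
  (Y=0, W=0, V=0, Z=1, U=0, X=2) weight 9/20480
  (Y=0, W=0, V=0, Z=2, U=2, X=0) weight 3/5120
  (Y=0, W=0, V=0, Z=2, U=2, X=1) weight 9/20480
  (Y=0, W=0, V=0, Z=2, U=2, X=2) weight 9/20480
  (Y=0, W=0, V=1, Z=1, U=0, X=0) weight 3/5120
  (Y=0, W=0, V=1, Z=1, U=0, X=1) weight 9/20480
  … 376 more
Group by U:
  weight(U=0) = 3/16
  weight(U=2) = 3/16
Total weight = 3/16 + 3/16 = 3/8
P(U=0 | obs) = 3/16 / 3/8 = 1/2
P(U=2 | obs) = 3/16 / 3/8 = 1/2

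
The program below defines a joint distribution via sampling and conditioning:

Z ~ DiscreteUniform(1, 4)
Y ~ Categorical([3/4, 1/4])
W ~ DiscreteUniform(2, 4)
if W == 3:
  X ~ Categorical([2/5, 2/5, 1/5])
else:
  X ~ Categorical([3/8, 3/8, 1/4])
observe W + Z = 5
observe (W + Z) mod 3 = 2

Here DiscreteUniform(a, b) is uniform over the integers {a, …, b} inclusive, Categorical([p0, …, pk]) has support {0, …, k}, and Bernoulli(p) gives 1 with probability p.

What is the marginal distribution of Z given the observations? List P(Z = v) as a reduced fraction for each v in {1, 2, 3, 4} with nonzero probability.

P(Z=1) = 1/3, P(Z=2) = 1/3, P(Z=3) = 1/3

Enumerate traces; 18 have nonzero weight after conditioning:
  (Z=1, Y=0, W=4, X=0) weight 3/128
  (Z=1, Y=0, W=4, X=1) weight 3/128
  (Z=1, Y=0, W=4, X=2) weight 1/64
  (Z=1, Y=1, W=4, X=0) weight 1/128
  (Z=1, Y=1, W=4, X=1) weight 1/128
  (Z=1, Y=1, W=4, X=2) weight 1/192
  (Z=2, Y=0, W=3, X=0) weight 1/40
  (Z=2, Y=0, W=3, X=1) weight 1/40
  (Z=3, Y=0, W=2, X=0) weight 3/128
  … 9 more
Group by Z:
  weight(Z=1) = 1/12
  weight(Z=2) = 1/12
  weight(Z=3) = 1/12
Total weight = 1/12 + 1/12 + 1/12 = 1/4
P(Z=1 | obs) = 1/12 / 1/4 = 1/3
P(Z=2 | obs) = 1/12 / 1/4 = 1/3
P(Z=3 | obs) = 1/12 / 1/4 = 1/3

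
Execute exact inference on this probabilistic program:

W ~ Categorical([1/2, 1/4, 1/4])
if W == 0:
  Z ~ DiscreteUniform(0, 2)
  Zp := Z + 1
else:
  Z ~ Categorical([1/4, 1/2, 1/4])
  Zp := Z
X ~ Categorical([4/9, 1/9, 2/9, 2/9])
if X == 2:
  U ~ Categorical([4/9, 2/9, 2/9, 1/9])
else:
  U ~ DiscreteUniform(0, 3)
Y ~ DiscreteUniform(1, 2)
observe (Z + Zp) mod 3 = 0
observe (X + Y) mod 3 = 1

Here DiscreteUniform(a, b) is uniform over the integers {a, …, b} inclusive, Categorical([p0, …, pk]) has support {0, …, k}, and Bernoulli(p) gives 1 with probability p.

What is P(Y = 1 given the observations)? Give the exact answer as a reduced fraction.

Enumerate traces; 36 have nonzero weight after conditioning:
  (W=0, Z=1, X=0, U=0, Y=1) weight 1/108
  (W=0, Z=1, X=0, U=1, Y=1) weight 1/108
  (W=0, Z=1, X=0, U=2, Y=1) weight 1/108
  (W=0, Z=1, X=0, U=3, Y=1) weight 1/108
  (W=0, Z=1, X=2, U=0, Y=2) weight 2/243
  (W=0, Z=1, X=2, U=1, Y=2) weight 1/243
  (W=0, Z=1, X=2, U=2, Y=2) weight 1/243
  (W=0, Z=1, X=2, U=3, Y=2) weight 1/486
  … 28 more
Group by Y:
  weight(Y=1) = 7/72
  weight(Y=2) = 7/216
Total weight = 7/72 + 7/216 = 7/54
P(Y=1 | obs) = 7/72 / 7/54 = 3/4
P(Y=2 | obs) = 7/216 / 7/54 = 1/4

P(Y = 1 | obs) = 3/4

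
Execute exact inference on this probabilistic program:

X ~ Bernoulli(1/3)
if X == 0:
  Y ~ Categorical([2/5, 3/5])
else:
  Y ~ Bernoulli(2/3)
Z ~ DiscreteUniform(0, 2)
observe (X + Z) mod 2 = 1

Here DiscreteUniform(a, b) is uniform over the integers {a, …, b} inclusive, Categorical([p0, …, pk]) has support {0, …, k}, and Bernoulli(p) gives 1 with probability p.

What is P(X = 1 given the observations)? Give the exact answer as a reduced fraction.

P(X = 1 | obs) = 1/2

Enumerate traces; 6 have nonzero weight after conditioning:
  (X=0, Y=0, Z=1) weight 4/45
  (X=0, Y=1, Z=1) weight 2/15
  (X=1, Y=0, Z=0) weight 1/27
  (X=1, Y=0, Z=2) weight 1/27
  (X=1, Y=1, Z=0) weight 2/27
  (X=1, Y=1, Z=2) weight 2/27
Group by X:
  weight(X=0) = 2/9
  weight(X=1) = 2/9
Total weight = 2/9 + 2/9 = 4/9
P(X=0 | obs) = 2/9 / 4/9 = 1/2
P(X=1 | obs) = 2/9 / 4/9 = 1/2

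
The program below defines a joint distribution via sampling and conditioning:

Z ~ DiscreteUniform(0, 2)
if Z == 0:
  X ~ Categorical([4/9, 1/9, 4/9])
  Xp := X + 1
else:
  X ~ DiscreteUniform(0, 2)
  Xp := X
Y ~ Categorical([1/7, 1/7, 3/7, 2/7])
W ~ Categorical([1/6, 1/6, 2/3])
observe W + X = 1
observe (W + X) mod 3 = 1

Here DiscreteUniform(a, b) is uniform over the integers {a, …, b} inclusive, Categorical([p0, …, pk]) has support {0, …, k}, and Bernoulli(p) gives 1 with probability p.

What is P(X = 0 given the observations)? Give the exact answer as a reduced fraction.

Enumerate traces; 24 have nonzero weight after conditioning:
  (Z=0, X=0, Y=0, W=1) weight 2/567
  (Z=0, X=0, Y=1, W=1) weight 2/567
  (Z=0, X=0, Y=2, W=1) weight 2/189
  (Z=0, X=0, Y=3, W=1) weight 4/567
  (Z=0, X=1, Y=0, W=0) weight 1/1134
  (Z=0, X=1, Y=1, W=0) weight 1/1134
  (Z=0, X=1, Y=2, W=0) weight 1/378
  (Z=0, X=1, Y=3, W=0) weight 1/567
  … 16 more
Group by X:
  weight(X=0) = 5/81
  weight(X=1) = 7/162
Total weight = 5/81 + 7/162 = 17/162
P(X=0 | obs) = 5/81 / 17/162 = 10/17
P(X=1 | obs) = 7/162 / 17/162 = 7/17

P(X = 0 | obs) = 10/17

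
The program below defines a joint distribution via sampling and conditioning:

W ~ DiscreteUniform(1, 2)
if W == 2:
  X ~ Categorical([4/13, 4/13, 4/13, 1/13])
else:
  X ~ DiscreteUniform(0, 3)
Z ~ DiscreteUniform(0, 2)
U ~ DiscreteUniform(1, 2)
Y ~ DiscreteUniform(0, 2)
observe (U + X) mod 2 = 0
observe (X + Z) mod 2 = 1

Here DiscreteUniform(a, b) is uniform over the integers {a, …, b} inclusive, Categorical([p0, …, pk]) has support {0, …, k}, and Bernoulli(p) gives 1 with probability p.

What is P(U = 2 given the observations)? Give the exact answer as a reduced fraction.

Enumerate traces; 36 have nonzero weight after conditioning:
  (W=1, X=0, Z=1, U=2, Y=0) weight 1/144
  (W=1, X=0, Z=1, U=2, Y=1) weight 1/144
  (W=1, X=0, Z=1, U=2, Y=2) weight 1/144
  (W=1, X=1, Z=0, U=1, Y=0) weight 1/144
  (W=1, X=1, Z=0, U=1, Y=1) weight 1/144
  (W=1, X=1, Z=0, U=1, Y=2) weight 1/144
  (W=1, X=1, Z=2, U=1, Y=0) weight 1/144
  (W=1, X=1, Z=2, U=1, Y=1) weight 1/144
  … 28 more
Group by U:
  weight(U=1) = 23/156
  weight(U=2) = 29/312
Total weight = 23/156 + 29/312 = 25/104
P(U=1 | obs) = 23/156 / 25/104 = 46/75
P(U=2 | obs) = 29/312 / 25/104 = 29/75

P(U = 2 | obs) = 29/75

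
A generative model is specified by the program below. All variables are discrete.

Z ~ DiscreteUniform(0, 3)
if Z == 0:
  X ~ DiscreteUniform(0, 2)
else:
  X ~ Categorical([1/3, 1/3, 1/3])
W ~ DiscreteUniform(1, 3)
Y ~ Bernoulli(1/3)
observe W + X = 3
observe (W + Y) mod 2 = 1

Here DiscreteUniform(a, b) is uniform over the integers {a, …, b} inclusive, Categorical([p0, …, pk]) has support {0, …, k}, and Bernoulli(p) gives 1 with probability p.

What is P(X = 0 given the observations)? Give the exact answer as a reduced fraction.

Enumerate traces; 12 have nonzero weight after conditioning:
  (Z=0, X=0, W=3, Y=0) weight 1/54
  (Z=0, X=1, W=2, Y=1) weight 1/108
  (Z=0, X=2, W=1, Y=0) weight 1/54
  (Z=1, X=0, W=3, Y=0) weight 1/54
  (Z=1, X=1, W=2, Y=1) weight 1/108
  (Z=1, X=2, W=1, Y=0) weight 1/54
  (Z=2, X=0, W=3, Y=0) weight 1/54
  (Z=2, X=1, W=2, Y=1) weight 1/108
  … 4 more
Group by X:
  weight(X=0) = 2/27
  weight(X=1) = 1/27
  weight(X=2) = 2/27
Total weight = 2/27 + 1/27 + 2/27 = 5/27
P(X=0 | obs) = 2/27 / 5/27 = 2/5
P(X=1 | obs) = 1/27 / 5/27 = 1/5
P(X=2 | obs) = 2/27 / 5/27 = 2/5

P(X = 0 | obs) = 2/5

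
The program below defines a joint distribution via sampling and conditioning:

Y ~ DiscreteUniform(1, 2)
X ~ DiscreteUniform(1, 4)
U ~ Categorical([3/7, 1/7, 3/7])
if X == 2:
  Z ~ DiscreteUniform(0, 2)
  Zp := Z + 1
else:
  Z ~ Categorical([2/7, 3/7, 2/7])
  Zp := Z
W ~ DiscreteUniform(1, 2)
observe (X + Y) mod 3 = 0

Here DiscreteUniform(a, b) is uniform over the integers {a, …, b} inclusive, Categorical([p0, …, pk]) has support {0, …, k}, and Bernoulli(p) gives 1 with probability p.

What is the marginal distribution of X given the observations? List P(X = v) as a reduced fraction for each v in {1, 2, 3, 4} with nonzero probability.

P(X=1) = 1/3, P(X=2) = 1/3, P(X=4) = 1/3

Enumerate traces; 54 have nonzero weight after conditioning:
  (Y=1, X=2, U=0, Z=0, W=1) weight 1/112
  (Y=1, X=2, U=0, Z=0, W=2) weight 1/112
  (Y=1, X=2, U=0, Z=1, W=1) weight 1/112
  (Y=1, X=2, U=0, Z=1, W=2) weight 1/112
  (Y=1, X=2, U=0, Z=2, W=1) weight 1/112
  (Y=1, X=2, U=0, Z=2, W=2) weight 1/112
  (Y=1, X=2, U=1, Z=0, W=1) weight 1/336
  (Y=1, X=2, U=1, Z=0, W=2) weight 1/336
  (Y=2, X=1, U=0, Z=0, W=1) weight 3/392
  (Y=2, X=4, U=0, Z=0, W=1) weight 3/392
  … 44 more
Group by X:
  weight(X=1) = 1/8
  weight(X=2) = 1/8
  weight(X=4) = 1/8
Total weight = 1/8 + 1/8 + 1/8 = 3/8
P(X=1 | obs) = 1/8 / 3/8 = 1/3
P(X=2 | obs) = 1/8 / 3/8 = 1/3
P(X=4 | obs) = 1/8 / 3/8 = 1/3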